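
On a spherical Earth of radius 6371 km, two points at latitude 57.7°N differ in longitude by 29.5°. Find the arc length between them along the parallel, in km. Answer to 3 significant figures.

1750 km

Arc length along a parallel = R cos φ · Δλ (with Δλ in radians).
= 6371 × cos 57.7° × (29.5° × π/180) = 6371 × 0.5344 × 0.5149 ≈ 1750 km.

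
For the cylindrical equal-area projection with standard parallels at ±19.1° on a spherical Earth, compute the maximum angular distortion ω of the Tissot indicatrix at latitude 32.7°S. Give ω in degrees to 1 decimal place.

13.3°

For cylindrical equal-area with standard parallel φ₀, h = cos φ / cos φ₀ and k = cos φ₀ / cos φ, so h·k = 1.
At 32.7°: h = 0.8905, k = 1.123; principal scales a = 1.123, b = 0.8905.
sin(ω/2) = (a − b)/(a + b) = 0.2324/2.013 = 0.1154, so ω = 2 arcsin(0.1154) ≈ 13.3°.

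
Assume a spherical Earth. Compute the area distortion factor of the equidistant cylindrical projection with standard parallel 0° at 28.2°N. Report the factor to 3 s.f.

For the equirectangular projection with φ₀ = 0 (plate carrée), h = 1 along meridians and k = sec φ along parallels.
Areal scale = h·k = 1 × sec φ; at 28.2°, h = 1.000, k = 1.135, so h·k = 1.135.

1.13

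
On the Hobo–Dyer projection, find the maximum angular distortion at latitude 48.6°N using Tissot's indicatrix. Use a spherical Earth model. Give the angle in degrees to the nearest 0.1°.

Hobo–Dyer is a cylindrical equal-area projection with standard parallels at ±37.5°. For cylindrical equal-area with standard parallel φ₀, h = cos φ / cos φ₀ and k = cos φ₀ / cos φ, so h·k = 1.
At 48.6°: h = 0.8336, k = 1.200; principal scales a = 1.200, b = 0.8336.
sin(ω/2) = (a − b)/(a + b) = 0.3661/2.033 = 0.1801, so ω = 2 arcsin(0.1801) ≈ 20.7°.

20.7°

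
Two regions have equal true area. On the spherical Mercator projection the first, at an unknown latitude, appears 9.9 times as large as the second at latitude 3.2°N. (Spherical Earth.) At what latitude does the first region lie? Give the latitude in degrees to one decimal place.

71.5°

Mercator areal scale is sec²φ, so apparent-area ratio = sec²φ₁ / sec²φ₂ = cos²φ₂ / cos²φ₁.
cos²φ₂ / cos²φ₁ = 9.9  ⇒  cos φ₁ = cos 3.2° / √9.9 = 0.9984/3.146 = 0.3173.
φ₁ = arccos(0.3173) ≈ 71.5°.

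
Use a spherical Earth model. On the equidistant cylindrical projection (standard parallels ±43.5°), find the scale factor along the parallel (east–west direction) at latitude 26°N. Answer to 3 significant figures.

0.807

The equidistant cylindrical projection with φ₀ = 43.5° has h = 1 (meridians true) and k = cos φ₀ / cos φ along parallels.
k = cos 43.5° / cos 26° = 0.7254/0.8988 = 0.8071.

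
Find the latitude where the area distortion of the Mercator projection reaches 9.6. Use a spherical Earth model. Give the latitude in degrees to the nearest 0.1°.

Mercator areal scale is sec²φ.
sec²φ = 9.6  ⇒  cos²φ = 0.1042  ⇒  cos φ = 0.3227.
φ = arccos(0.3227) ≈ 71.2°.

71.2°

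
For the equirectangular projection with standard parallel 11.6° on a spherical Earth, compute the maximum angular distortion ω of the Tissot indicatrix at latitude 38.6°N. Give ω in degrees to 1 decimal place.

12.9°

With standard parallel φ₀ = 11.6°, the equirectangular projection gives x = Rλ cos φ₀, y = Rφ, so h = 1 and k = cos 11.6° / cos φ.
At 38.6°: h = 1.000, k = 1.253; principal scales a = 1.253, b = 1.000.
sin(ω/2) = (a − b)/(a + b) = 0.2534/2.253 = 0.1125, so ω = 2 arcsin(0.1125) ≈ 12.9°.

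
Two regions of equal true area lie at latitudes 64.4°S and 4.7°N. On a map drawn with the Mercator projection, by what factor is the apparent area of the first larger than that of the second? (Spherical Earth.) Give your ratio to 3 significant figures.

Mercator areal scale is sec²φ.
At 64.4°: sec²(64.4°) = 1/0.4321² = 5.356.
At 4.7°: sec²(4.7°) = 1/0.9966² = 1.007.
Ratio = 5.356/1.007 = cos²(4.7°)/cos²(64.4°) ≈ 5.32.

5.32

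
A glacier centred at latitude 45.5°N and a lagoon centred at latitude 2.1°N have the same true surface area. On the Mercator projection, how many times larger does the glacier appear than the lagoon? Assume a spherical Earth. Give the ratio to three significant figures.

2.03

Mercator is conformal with k = sec φ, so areal scale = k² = sec²φ.
At 45.5°: sec²(45.5°) = 1/0.7009² = 2.036.
At 2.1°: sec²(2.1°) = 1/0.9993² = 1.001.
Ratio = 2.036/1.001 = cos²(2.1°)/cos²(45.5°) ≈ 2.03.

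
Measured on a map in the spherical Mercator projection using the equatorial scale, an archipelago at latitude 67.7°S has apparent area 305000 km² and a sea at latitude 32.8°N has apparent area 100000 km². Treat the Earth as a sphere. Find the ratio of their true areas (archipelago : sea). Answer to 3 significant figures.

0.622

On Mercator the areal scale is sec²φ, so true area = apparent × cos²φ.
True area of archipelago: 305000 × cos²(67.7°) = 305000 × 0.1440 = 43920 km².
True area of sea: 100000 × cos²(32.8°) = 100000 × 0.7066 = 70660 km².
Ratio = 43920 / 70660 ≈ 0.622.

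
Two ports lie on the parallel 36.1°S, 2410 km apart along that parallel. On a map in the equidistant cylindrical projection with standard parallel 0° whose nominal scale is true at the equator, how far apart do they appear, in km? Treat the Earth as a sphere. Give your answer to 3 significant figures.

Plate carrée maps x = Rλ, y = Rφ. The meridian scale is h = 1 and the parallel scale is k = 1/cos φ = sec φ.
Along the parallel, k = sec 36.1° = 1/0.8080 = 1.238.
Map distance = 2410 × 1.238 ≈ 2980 km.

2980 km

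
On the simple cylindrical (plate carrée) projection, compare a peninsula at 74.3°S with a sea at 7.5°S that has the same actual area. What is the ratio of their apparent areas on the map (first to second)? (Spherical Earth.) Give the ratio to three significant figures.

3.66

For the equirectangular projection with φ₀ = 0 (plate carrée), h = 1 along meridians and k = sec φ along parallels.
Areal scale at 74.3°: h·k = 1.000 × 3.695 = 3.695.
Areal scale at 7.5°: h·k = 1.000 × 1.009 = 1.009.
Ratio = 3.695/1.009 ≈ 3.66.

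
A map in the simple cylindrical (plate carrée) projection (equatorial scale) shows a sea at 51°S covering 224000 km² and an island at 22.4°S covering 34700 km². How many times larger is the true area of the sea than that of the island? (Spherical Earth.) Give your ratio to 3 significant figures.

4.39

On the plate carrée, areal scale = h·k = 1 × sec φ, so true area = apparent × cos φ.
True area of sea: 224000 × cos(51°) = 224000 × 0.6293 = 141000 km².
True area of island: 34700 × cos(22.4°) = 34700 × 0.9245 = 32080 km².
Ratio = 141000 / 32080 ≈ 4.39.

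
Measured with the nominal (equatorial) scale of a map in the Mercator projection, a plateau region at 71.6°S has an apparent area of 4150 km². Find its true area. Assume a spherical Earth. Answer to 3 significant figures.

The Mercator projection is conformal; its linear scale factor is the same in every direction and equals sec φ = 1/cos φ.
Areal scale = k² = sec²φ = 1/cos²(71.6°) = 1/0.3156² = 10.04.
True area = apparent / (areal scale) = 4150 / 10.04 ≈ 413 km².

413 km²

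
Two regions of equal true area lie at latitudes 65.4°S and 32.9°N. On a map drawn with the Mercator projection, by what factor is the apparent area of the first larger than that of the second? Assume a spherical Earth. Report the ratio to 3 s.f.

4.07

On Mercator, area is exaggerated by sec²φ = 1/cos²φ.
At 65.4°: sec²(65.4°) = 1/0.4163² = 5.771.
At 32.9°: sec²(32.9°) = 1/0.8396² = 1.419.
Ratio = 5.771/1.419 = cos²(32.9°)/cos²(65.4°) ≈ 4.07.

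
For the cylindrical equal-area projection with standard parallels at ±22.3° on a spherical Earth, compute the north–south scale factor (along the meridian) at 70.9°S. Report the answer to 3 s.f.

A cylindrical equal-area projection with standard parallel φ₀ has meridian scale h = cos φ / cos φ₀ and parallel scale k = cos φ₀ / cos φ (so areas are preserved, h·k = 1).
h = cos 70.9° / cos 22.3° = 0.3272/0.9252 = 0.3537.

0.354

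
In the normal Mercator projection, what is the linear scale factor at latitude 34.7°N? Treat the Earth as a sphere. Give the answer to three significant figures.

1.22

For Mercator, h = k = sec φ (a conformal cylindrical projection has a single point scale, 1/cos φ).
k = 1/cos 34.7° = 1/0.8221 = 1.216.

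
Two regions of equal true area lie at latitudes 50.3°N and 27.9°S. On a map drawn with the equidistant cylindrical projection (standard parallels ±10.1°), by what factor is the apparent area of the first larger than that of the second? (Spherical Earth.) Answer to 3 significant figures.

With standard parallel φ₀ = 10.1°, the equirectangular projection gives x = Rλ cos φ₀, y = Rφ, so h = 1 and k = cos 10.1° / cos φ.
Areal scale at 50.3°: h·k = 1.000 × 1.541 = 1.541.
Areal scale at 27.9°: h·k = 1.000 × 1.114 = 1.114.
Ratio = 1.541/1.114 ≈ 1.38.

1.38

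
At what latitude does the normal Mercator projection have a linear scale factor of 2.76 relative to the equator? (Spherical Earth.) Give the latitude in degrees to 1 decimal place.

Mercator scale is k = sec φ = 1/cos φ.
1/cos φ = 2.76  ⇒  cos φ = 0.3623  ⇒  φ = arccos(0.3623) ≈ 68.8°.

68.8°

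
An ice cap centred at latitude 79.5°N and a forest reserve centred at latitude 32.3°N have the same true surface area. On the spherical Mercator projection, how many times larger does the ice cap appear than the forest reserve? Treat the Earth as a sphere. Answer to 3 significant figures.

Mercator areal scale is sec²φ.
At 79.5°: sec²(79.5°) = 1/0.1822² = 30.11.
At 32.3°: sec²(32.3°) = 1/0.8453² = 1.400.
Ratio = 30.11/1.400 = cos²(32.3°)/cos²(79.5°) ≈ 21.5.

21.5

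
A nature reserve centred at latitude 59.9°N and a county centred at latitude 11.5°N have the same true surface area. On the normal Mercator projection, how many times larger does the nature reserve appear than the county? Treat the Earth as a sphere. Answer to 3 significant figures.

3.82

Mercator is conformal with k = sec φ, so areal scale = k² = sec²φ.
At 59.9°: sec²(59.9°) = 1/0.5015² = 3.976.
At 11.5°: sec²(11.5°) = 1/0.9799² = 1.041.
Ratio = 3.976/1.041 = cos²(11.5°)/cos²(59.9°) ≈ 3.82.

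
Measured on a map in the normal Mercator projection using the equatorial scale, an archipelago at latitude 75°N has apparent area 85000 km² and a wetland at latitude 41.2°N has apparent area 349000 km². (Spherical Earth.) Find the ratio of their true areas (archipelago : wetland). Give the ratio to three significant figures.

0.0288

Mercator's areal exaggeration is sec²φ; hence true area = (apparent area) · cos²φ.
True area of archipelago: 85000 × cos²(75°) = 85000 × 0.06699 = 5694 km².
True area of wetland: 349000 × cos²(41.2°) = 349000 × 0.5661 = 197600 km².
Ratio = 5694 / 197600 ≈ 0.0288.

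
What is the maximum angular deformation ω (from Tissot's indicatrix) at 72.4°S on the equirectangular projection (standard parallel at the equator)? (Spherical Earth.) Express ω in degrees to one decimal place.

64.8°

Plate carrée maps x = Rλ, y = Rφ. The meridian scale is h = 1 and the parallel scale is k = 1/cos φ = sec φ.
At 72.4°: h = 1.000, k = 3.307; principal scales a = 3.307, b = 1.000.
sin(ω/2) = (a − b)/(a + b) = 2.307/4.307 = 0.5357, so ω = 2 arcsin(0.5357) ≈ 64.8°.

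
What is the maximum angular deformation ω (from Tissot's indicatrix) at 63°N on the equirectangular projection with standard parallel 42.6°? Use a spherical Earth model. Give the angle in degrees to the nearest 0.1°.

With standard parallel φ₀ = 42.6°, the equirectangular projection gives x = Rλ cos φ₀, y = Rφ, so h = 1 and k = cos 42.6° / cos φ.
At 63°: h = 1.000, k = 1.621; principal scales a = 1.621, b = 1.000.
sin(ω/2) = (a − b)/(a + b) = 0.6214/2.621 = 0.2370, so ω = 2 arcsin(0.2370) ≈ 27.4°.

27.4°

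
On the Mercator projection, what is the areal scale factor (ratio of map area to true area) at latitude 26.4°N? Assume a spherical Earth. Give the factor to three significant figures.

The Mercator projection is conformal; its linear scale factor is the same in every direction and equals sec φ = 1/cos φ.
Areal scale = k² = sec²φ = 1/cos²(26.4°) = 1/0.8957² = 1.246.

1.25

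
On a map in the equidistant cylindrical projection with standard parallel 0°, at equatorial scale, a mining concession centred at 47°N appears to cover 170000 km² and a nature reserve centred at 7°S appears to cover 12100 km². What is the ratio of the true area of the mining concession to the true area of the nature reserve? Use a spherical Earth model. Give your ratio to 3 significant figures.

Plate carrée has h = 1 and k = sec φ, giving areal scale sec φ; true area = (apparent area) · cos φ.
True area of mining concession: 170000 × cos(47°) = 170000 × 0.6820 = 115900 km².
True area of nature reserve: 12100 × cos(7°) = 12100 × 0.9925 = 12010 km².
Ratio = 115900 / 12010 ≈ 9.65.

9.65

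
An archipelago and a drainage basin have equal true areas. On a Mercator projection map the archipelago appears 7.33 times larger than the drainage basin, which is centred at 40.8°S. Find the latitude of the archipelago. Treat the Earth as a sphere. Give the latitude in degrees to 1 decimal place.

For equal true areas on Mercator, apparent areas scale as sec²φ, so the ratio is cos²φ₂ / cos²φ₁.
cos²φ₂ / cos²φ₁ = 7.33  ⇒  cos φ₁ = cos 40.8° / √7.33 = 0.7570/2.707 = 0.2796.
φ₁ = arccos(0.2796) ≈ 73.8°.

73.8°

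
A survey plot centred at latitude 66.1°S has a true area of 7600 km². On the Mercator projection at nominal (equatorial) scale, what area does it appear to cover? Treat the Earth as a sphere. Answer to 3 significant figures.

For Mercator, h = k = sec φ (a conformal cylindrical projection has a single point scale, 1/cos φ).
Areal scale = k² = sec²φ = 1/cos²(66.1°) = 1/0.4051² = 6.092.
Apparent area = 7600 × 6.092 ≈ 46300 km².

46300 km²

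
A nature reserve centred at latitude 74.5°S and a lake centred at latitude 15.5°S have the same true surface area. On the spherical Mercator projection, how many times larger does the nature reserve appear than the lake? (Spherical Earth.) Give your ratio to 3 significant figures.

13.0

On Mercator, area is exaggerated by sec²φ = 1/cos²φ.
At 74.5°: sec²(74.5°) = 1/0.2672² = 14.00.
At 15.5°: sec²(15.5°) = 1/0.9636² = 1.077.
Ratio = 14.00/1.077 = cos²(15.5°)/cos²(74.5°) ≈ 13.0.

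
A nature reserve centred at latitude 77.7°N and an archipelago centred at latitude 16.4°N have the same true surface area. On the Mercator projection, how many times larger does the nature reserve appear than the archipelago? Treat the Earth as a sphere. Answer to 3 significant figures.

Mercator is conformal with k = sec φ, so areal scale = k² = sec²φ.
At 77.7°: sec²(77.7°) = 1/0.2130² = 22.04.
At 16.4°: sec²(16.4°) = 1/0.9593² = 1.087.
Ratio = 22.04/1.087 = cos²(16.4°)/cos²(77.7°) ≈ 20.3.

20.3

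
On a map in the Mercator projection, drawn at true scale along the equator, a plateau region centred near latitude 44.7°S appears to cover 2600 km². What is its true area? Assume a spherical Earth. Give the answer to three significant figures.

1310 km²

Mercator is conformal, so the point scale is isotropic: h = k = sec φ = 1/cos φ.
Areal scale = k² = sec²φ = 1/cos²(44.7°) = 1/0.7108² = 1.979.
True area = apparent / (areal scale) = 2600 / 1.979 ≈ 1310 km².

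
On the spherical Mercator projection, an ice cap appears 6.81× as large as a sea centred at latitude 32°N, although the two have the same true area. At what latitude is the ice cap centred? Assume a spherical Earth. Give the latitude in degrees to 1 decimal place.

On Mercator, (apparent₁)/(apparent₂) = sec²φ₁ / sec²φ₂ when true areas are equal.
cos²φ₂ / cos²φ₁ = 6.81  ⇒  cos φ₁ = cos 32° / √6.81 = 0.8480/2.610 = 0.3250.
φ₁ = arccos(0.3250) ≈ 71.0°.

71.0°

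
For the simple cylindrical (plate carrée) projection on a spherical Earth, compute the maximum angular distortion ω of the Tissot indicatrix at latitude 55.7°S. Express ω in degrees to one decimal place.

32.4°

For the equirectangular projection with φ₀ = 0 (plate carrée), h = 1 along meridians and k = sec φ along parallels.
At 55.7°: h = 1.000, k = 1.775; principal scales a = 1.775, b = 1.000.
sin(ω/2) = (a − b)/(a + b) = 0.7745/2.775 = 0.2792, so ω = 2 arcsin(0.2792) ≈ 32.4°.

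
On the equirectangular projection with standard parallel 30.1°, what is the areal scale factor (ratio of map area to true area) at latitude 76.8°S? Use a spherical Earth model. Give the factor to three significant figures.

3.79

With standard parallel φ₀ = 30.1°, the equirectangular projection gives x = Rλ cos φ₀, y = Rφ, so h = 1 and k = cos 30.1° / cos φ.
Areal scale = h·k = 1 × cos φ₀ / cos φ; at 76.8°, h = 1.000, k = 3.789, so h·k = 3.789.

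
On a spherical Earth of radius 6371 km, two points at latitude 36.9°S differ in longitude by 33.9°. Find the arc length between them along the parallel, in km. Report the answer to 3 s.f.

Arc length along a parallel = R cos φ · Δλ (with Δλ in radians).
= 6371 × cos 36.9° × (33.9° × π/180) = 6371 × 0.7997 × 0.5917 ≈ 3010 km.

3010 km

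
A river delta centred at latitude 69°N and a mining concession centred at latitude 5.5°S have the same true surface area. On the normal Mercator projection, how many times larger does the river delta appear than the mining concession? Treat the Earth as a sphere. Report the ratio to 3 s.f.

7.71

Mercator is conformal with k = sec φ, so areal scale = k² = sec²φ.
At 69°: sec²(69°) = 1/0.3584² = 7.786.
At 5.5°: sec²(5.5°) = 1/0.9954² = 1.009.
Ratio = 7.786/1.009 = cos²(5.5°)/cos²(69°) ≈ 7.71.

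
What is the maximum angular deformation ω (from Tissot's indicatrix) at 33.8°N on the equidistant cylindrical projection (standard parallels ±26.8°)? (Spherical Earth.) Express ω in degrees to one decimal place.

With standard parallel φ₀ = 26.8°, the equirectangular projection gives x = Rλ cos φ₀, y = Rφ, so h = 1 and k = cos 26.8° / cos φ.
At 33.8°: h = 1.000, k = 1.074; principal scales a = 1.074, b = 1.000.
sin(ω/2) = (a − b)/(a + b) = 0.07413/2.074 = 0.03574, so ω = 2 arcsin(0.03574) ≈ 4.1°.

4.1°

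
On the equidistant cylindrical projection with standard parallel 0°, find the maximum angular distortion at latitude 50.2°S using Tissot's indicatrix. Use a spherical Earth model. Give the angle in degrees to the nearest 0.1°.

In the plate carrée (x = Rλ, y = Rφ), meridians are true-scale (h = 1) and parallels are stretched by k = sec φ.
At 50.2°: h = 1.000, k = 1.562; principal scales a = 1.562, b = 1.000.
sin(ω/2) = (a − b)/(a + b) = 0.5622/2.562 = 0.2194, so ω = 2 arcsin(0.2194) ≈ 25.4°.

25.4°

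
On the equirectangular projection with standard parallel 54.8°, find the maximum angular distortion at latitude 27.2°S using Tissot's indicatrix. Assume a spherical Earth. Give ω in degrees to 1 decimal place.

With standard parallel φ₀ = 54.8°, the equirectangular projection gives x = Rλ cos φ₀, y = Rφ, so h = 1 and k = cos 54.8° / cos φ.
At 27.2°: h = 1.000, k = 0.6481; principal scales a = 1.000, b = 0.6481.
sin(ω/2) = (a − b)/(a + b) = 0.3519/1.648 = 0.2135, so ω = 2 arcsin(0.2135) ≈ 24.7°.

24.7°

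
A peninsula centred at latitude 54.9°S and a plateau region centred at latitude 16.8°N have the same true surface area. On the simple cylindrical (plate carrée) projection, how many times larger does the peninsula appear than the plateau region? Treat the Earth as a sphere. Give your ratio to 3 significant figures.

For the equirectangular projection with φ₀ = 0 (plate carrée), h = 1 along meridians and k = sec φ along parallels.
Areal scale at 54.9°: h·k = 1.000 × 1.739 = 1.739.
Areal scale at 16.8°: h·k = 1.000 × 1.045 = 1.045.
Ratio = 1.739/1.045 ≈ 1.66.

1.66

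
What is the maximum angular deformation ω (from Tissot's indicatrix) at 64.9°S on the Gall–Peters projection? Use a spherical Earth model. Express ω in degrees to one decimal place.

Gall–Peters is a cylindrical equal-area projection with standard parallels at ±45°. A cylindrical equal-area projection with standard parallel φ₀ has meridian scale h = cos φ / cos φ₀ and parallel scale k = cos φ₀ / cos φ (so areas are preserved, h·k = 1).
At 64.9°: h = 0.5999, k = 1.667; principal scales a = 1.667, b = 0.5999.
sin(ω/2) = (a − b)/(a + b) = 1.067/2.267 = 0.4707, so ω = 2 arcsin(0.4707) ≈ 56.2°.

56.2°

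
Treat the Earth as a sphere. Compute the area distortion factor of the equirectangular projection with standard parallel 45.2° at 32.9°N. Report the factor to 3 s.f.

0.839

The equidistant cylindrical projection with φ₀ = 45.2° has h = 1 (meridians true) and k = cos φ₀ / cos φ along parallels.
Areal scale = h·k = 1 × cos φ₀ / cos φ; at 32.9°, h = 1.000, k = 0.8392, so h·k = 0.8392.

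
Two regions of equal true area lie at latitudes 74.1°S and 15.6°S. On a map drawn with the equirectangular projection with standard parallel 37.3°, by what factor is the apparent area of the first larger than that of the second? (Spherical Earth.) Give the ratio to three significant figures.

3.52

In the equirectangular projection with standard parallel φ₀ = 37.3° (x = Rλ cos φ₀, y = Rφ), meridians are true-scale (h = 1) and the parallel scale is k = cos φ₀ / cos φ.
Areal scale at 74.1°: h·k = 1.000 × 2.904 = 2.904.
Areal scale at 15.6°: h·k = 1.000 × 0.8259 = 0.8259.
Ratio = 2.904/0.8259 ≈ 3.52.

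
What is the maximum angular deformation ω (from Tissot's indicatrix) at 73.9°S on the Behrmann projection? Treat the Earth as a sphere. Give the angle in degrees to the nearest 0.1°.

109.0°

Behrmann is a cylindrical equal-area projection with standard parallels at ±30°. For cylindrical equal-area with standard parallel φ₀, h = cos φ / cos φ₀ and k = cos φ₀ / cos φ, so h·k = 1.
At 73.9°: h = 0.3202, k = 3.123; principal scales a = 3.123, b = 0.3202.
sin(ω/2) = (a − b)/(a + b) = 2.803/3.443 = 0.8140, so ω = 2 arcsin(0.8140) ≈ 109.0°.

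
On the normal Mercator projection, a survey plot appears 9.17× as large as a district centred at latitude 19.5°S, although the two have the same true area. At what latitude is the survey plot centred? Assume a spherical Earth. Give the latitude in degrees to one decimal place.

Mercator areal scale is sec²φ, so apparent-area ratio = sec²φ₁ / sec²φ₂ = cos²φ₂ / cos²φ₁.
cos²φ₂ / cos²φ₁ = 9.17  ⇒  cos φ₁ = cos 19.5° / √9.17 = 0.9426/3.028 = 0.3113.
φ₁ = arccos(0.3113) ≈ 71.9°.

71.9°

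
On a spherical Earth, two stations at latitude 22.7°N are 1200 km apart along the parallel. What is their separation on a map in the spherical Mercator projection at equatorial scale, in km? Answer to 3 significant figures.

1300 km

For Mercator, h = k = sec φ (a conformal cylindrical projection has a single point scale, 1/cos φ).
Along the parallel, k = sec 22.7° = 1/0.9225 = 1.084.
Map distance = 1200 × 1.084 ≈ 1300 km.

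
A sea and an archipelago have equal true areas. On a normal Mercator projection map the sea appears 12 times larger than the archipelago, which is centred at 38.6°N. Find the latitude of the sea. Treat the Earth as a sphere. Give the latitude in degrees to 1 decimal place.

Mercator areal scale is sec²φ, so apparent-area ratio = sec²φ₁ / sec²φ₂ = cos²φ₂ / cos²φ₁.
cos²φ₂ / cos²φ₁ = 12  ⇒  cos φ₁ = cos 38.6° / √12 = 0.7815/3.464 = 0.2256.
φ₁ = arccos(0.2256) ≈ 77.0°.

77.0°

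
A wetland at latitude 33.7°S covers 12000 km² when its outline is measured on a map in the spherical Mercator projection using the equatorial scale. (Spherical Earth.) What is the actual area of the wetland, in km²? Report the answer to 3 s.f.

Mercator is conformal, so the point scale is isotropic: h = k = sec φ = 1/cos φ.
Areal scale = k² = sec²φ = 1/cos²(33.7°) = 1/0.8320² = 1.445.
True area = apparent / (areal scale) = 12000 / 1.445 ≈ 8310 km².

8310 km²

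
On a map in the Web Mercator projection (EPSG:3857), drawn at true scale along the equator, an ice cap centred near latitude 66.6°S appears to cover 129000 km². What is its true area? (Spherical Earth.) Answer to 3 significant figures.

20300 km²

The Mercator projection is conformal; its linear scale factor is the same in every direction and equals sec φ = 1/cos φ.
Areal scale = k² = sec²φ = 1/cos²(66.6°) = 1/0.3971² = 6.340.
True area = apparent / (areal scale) = 129000 / 6.340 ≈ 20300 km².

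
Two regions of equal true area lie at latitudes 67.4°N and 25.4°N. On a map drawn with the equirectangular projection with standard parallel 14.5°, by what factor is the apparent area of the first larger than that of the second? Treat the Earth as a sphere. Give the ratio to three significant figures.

2.35

In the equirectangular projection with standard parallel φ₀ = 14.5° (x = Rλ cos φ₀, y = Rφ), meridians are true-scale (h = 1) and the parallel scale is k = cos φ₀ / cos φ.
Areal scale at 67.4°: h·k = 1.000 × 2.519 = 2.519.
Areal scale at 25.4°: h·k = 1.000 × 1.072 = 1.072.
Ratio = 2.519/1.072 ≈ 2.35.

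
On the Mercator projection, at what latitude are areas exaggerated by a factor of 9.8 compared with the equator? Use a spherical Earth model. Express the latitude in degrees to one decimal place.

71.4°

Mercator areal scale is sec²φ.
sec²φ = 9.8  ⇒  cos²φ = 0.1020  ⇒  cos φ = 0.3194.
φ = arccos(0.3194) ≈ 71.4°.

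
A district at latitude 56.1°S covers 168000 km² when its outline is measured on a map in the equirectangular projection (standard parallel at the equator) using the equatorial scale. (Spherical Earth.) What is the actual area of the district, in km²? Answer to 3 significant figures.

93700 km²

Plate carrée maps x = Rλ, y = Rφ. The meridian scale is h = 1 and the parallel scale is k = 1/cos φ = sec φ.
Areal scale = h·k = 1 × sec φ; at 56.1°, h = 1.000, k = 1.793, so h·k = 1.793.
True area = apparent / (areal scale) = 168000 / 1.793 ≈ 93700 km².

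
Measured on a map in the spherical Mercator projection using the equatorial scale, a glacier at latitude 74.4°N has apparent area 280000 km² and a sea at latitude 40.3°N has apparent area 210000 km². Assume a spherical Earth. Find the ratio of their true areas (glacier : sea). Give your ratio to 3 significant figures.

0.166

On Mercator the areal scale is sec²φ, so true area = apparent × cos²φ.
True area of glacier: 280000 × cos²(74.4°) = 280000 × 0.07232 = 20250 km².
True area of sea: 210000 × cos²(40.3°) = 210000 × 0.5817 = 122100 km².
Ratio = 20250 / 122100 ≈ 0.166.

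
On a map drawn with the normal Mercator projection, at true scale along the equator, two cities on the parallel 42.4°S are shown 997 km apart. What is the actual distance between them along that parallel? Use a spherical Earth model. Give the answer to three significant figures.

The Mercator projection is conformal; its linear scale factor is the same in every direction and equals sec φ = 1/cos φ.
Along the parallel at 42.4°, map distances are exaggerated by k = sec 42.4° = 1.354.
True distance = 997 / 1.354 = 997 × cos 42.4° ≈ 736 km.

736 km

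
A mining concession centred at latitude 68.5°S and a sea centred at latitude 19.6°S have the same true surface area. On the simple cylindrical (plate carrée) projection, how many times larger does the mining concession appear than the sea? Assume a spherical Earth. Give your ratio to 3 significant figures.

In the plate carrée (x = Rλ, y = Rφ), meridians are true-scale (h = 1) and parallels are stretched by k = sec φ.
Areal scale at 68.5°: h·k = 1.000 × 2.729 = 2.729.
Areal scale at 19.6°: h·k = 1.000 × 1.062 = 1.062.
Ratio = 2.729/1.062 ≈ 2.57.

2.57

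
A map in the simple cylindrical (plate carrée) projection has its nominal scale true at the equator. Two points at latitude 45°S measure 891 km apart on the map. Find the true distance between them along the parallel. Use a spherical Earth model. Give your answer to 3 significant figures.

Plate carrée maps x = Rλ, y = Rφ. The meridian scale is h = 1 and the parallel scale is k = 1/cos φ = sec φ.
Along the parallel at 45°, map distances are exaggerated by k = sec 45° = 1.414.
True distance = 891 / 1.414 = 891 × cos 45° ≈ 630 km.

630 km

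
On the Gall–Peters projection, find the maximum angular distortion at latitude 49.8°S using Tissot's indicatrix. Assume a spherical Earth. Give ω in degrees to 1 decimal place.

Gall–Peters is a cylindrical equal-area projection with standard parallels at ±45°. For cylindrical equal-area with standard parallel φ₀, h = cos φ / cos φ₀ and k = cos φ₀ / cos φ, so h·k = 1.
At 49.8°: h = 0.9128, k = 1.096; principal scales a = 1.096, b = 0.9128.
sin(ω/2) = (a − b)/(a + b) = 0.1827/2.008 = 0.09097, so ω = 2 arcsin(0.09097) ≈ 10.4°.

10.4°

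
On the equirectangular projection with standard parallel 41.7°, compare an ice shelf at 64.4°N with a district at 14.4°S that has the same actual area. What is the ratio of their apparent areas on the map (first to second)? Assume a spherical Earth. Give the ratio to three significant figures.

2.24

In the equirectangular projection with standard parallel φ₀ = 41.7° (x = Rλ cos φ₀, y = Rφ), meridians are true-scale (h = 1) and the parallel scale is k = cos φ₀ / cos φ.
Areal scale at 64.4°: h·k = 1.000 × 1.728 = 1.728.
Areal scale at 14.4°: h·k = 1.000 × 0.7709 = 0.7709.
Ratio = 1.728/0.7709 ≈ 2.24.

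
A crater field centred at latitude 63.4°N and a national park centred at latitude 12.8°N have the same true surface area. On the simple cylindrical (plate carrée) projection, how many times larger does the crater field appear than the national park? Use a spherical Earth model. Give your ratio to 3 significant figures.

Plate carrée maps x = Rλ, y = Rφ. The meridian scale is h = 1 and the parallel scale is k = 1/cos φ = sec φ.
Areal scale at 63.4°: h·k = 1.000 × 2.233 = 2.233.
Areal scale at 12.8°: h·k = 1.000 × 1.025 = 1.025.
Ratio = 2.233/1.025 ≈ 2.18.

2.18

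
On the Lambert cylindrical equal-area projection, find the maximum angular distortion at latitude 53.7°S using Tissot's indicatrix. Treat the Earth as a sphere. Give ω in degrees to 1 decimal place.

The Lambert cylindrical equal-area projection is the cylindrical equal-area projection with its standard parallel at the equator (φ₀ = 0). For cylindrical equal-area with standard parallel φ₀, h = cos φ / cos φ₀ and k = cos φ₀ / cos φ, so h·k = 1.
At 53.7°: h = 0.5920, k = 1.689; principal scales a = 1.689, b = 0.5920.
sin(ω/2) = (a − b)/(a + b) = 1.097/2.281 = 0.4810, so ω = 2 arcsin(0.4810) ≈ 57.5°.

57.5°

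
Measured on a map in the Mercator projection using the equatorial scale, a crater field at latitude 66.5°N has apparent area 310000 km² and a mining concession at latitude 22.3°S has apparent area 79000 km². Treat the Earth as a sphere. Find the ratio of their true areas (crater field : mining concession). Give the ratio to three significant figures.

0.729

Mercator's areal exaggeration is sec²φ; hence true area = (apparent area) · cos²φ.
True area of crater field: 310000 × cos²(66.5°) = 310000 × 0.1590 = 49290 km².
True area of mining concession: 79000 × cos²(22.3°) = 79000 × 0.8560 = 67630 km².
Ratio = 49290 / 67630 ≈ 0.729.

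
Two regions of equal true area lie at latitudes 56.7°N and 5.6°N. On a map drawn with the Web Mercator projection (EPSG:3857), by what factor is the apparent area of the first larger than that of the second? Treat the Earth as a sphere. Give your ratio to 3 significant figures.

3.29

Mercator areal scale is sec²φ.
At 56.7°: sec²(56.7°) = 1/0.5490² = 3.318.
At 5.6°: sec²(5.6°) = 1/0.9952² = 1.010.
Ratio = 3.318/1.010 = cos²(5.6°)/cos²(56.7°) ≈ 3.29.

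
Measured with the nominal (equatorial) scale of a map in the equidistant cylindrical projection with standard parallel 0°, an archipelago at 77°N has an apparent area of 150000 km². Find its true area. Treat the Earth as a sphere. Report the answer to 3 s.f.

In the plate carrée (x = Rλ, y = Rφ), meridians are true-scale (h = 1) and parallels are stretched by k = sec φ.
Areal scale = h·k = 1 × sec φ; at 77°, h = 1.000, k = 4.445, so h·k = 4.445.
True area = apparent / (areal scale) = 150000 / 4.445 ≈ 33700 km².

33700 km²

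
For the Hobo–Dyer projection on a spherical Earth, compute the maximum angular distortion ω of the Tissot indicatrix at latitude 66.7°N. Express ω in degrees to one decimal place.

The Hobo–Dyer projection is cylindrical equal-area with φ₀ = 37.5°. For cylindrical equal-area with standard parallel φ₀, h = cos φ / cos φ₀ and k = cos φ₀ / cos φ, so h·k = 1.
At 66.7°: h = 0.4986, k = 2.006; principal scales a = 2.006, b = 0.4986.
sin(ω/2) = (a − b)/(a + b) = 1.507/2.504 = 0.6018, so ω = 2 arcsin(0.6018) ≈ 74.0°.

74.0°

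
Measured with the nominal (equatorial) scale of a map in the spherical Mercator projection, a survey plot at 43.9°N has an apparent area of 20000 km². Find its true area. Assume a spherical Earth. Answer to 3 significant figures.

For Mercator, h = k = sec φ (a conformal cylindrical projection has a single point scale, 1/cos φ).
Areal scale = k² = sec²φ = 1/cos²(43.9°) = 1/0.7206² = 1.926.
True area = apparent / (areal scale) = 20000 / 1.926 ≈ 10400 km².

10400 km²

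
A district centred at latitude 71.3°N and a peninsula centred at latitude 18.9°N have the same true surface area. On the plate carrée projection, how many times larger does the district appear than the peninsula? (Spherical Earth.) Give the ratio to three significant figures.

2.95

In the plate carrée (x = Rλ, y = Rφ), meridians are true-scale (h = 1) and parallels are stretched by k = sec φ.
Areal scale at 71.3°: h·k = 1.000 × 3.119 = 3.119.
Areal scale at 18.9°: h·k = 1.000 × 1.057 = 1.057.
Ratio = 3.119/1.057 ≈ 2.95.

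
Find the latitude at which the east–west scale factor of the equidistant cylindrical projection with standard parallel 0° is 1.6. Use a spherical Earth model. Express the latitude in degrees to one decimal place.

Plate carrée: h = 1, k = sec φ along parallels.
sec φ = 1.6  ⇒  cos φ = 0.6250  ⇒  φ ≈ 51.3°.

51.3°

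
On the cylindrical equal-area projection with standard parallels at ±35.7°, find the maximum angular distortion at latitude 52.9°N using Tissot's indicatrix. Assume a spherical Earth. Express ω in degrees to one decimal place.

A cylindrical equal-area projection with standard parallel φ₀ has meridian scale h = cos φ / cos φ₀ and parallel scale k = cos φ₀ / cos φ (so areas are preserved, h·k = 1).
At 52.9°: h = 0.7428, k = 1.346; principal scales a = 1.346, b = 0.7428.
sin(ω/2) = (a − b)/(a + b) = 0.6035/2.089 = 0.2889, so ω = 2 arcsin(0.2889) ≈ 33.6°.

33.6°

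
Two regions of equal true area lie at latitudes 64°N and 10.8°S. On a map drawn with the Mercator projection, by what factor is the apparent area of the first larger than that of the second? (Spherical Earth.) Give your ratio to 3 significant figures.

Mercator is conformal with k = sec φ, so areal scale = k² = sec²φ.
At 64°: sec²(64°) = 1/0.4384² = 5.204.
At 10.8°: sec²(10.8°) = 1/0.9823² = 1.036.
Ratio = 5.204/1.036 = cos²(10.8°)/cos²(64°) ≈ 5.02.

5.02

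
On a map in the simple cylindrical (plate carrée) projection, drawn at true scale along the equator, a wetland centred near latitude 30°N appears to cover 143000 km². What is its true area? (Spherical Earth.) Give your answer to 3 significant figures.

124000 km²

Plate carrée maps x = Rλ, y = Rφ. The meridian scale is h = 1 and the parallel scale is k = 1/cos φ = sec φ.
Areal scale = h·k = 1 × sec φ; at 30°, h = 1.000, k = 1.155, so h·k = 1.155.
True area = apparent / (areal scale) = 143000 / 1.155 ≈ 124000 km².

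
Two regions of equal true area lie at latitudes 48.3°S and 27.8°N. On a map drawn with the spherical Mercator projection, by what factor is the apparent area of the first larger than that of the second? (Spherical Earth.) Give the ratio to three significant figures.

Mercator is conformal with k = sec φ, so areal scale = k² = sec²φ.
At 48.3°: sec²(48.3°) = 1/0.6652² = 2.260.
At 27.8°: sec²(27.8°) = 1/0.8846² = 1.278.
Ratio = 2.260/1.278 = cos²(27.8°)/cos²(48.3°) ≈ 1.77.

1.77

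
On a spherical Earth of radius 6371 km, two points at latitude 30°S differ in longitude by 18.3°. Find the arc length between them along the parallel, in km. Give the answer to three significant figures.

1760 km

Arc length along a parallel = R cos φ · Δλ (with Δλ in radians).
= 6371 × cos 30° × (18.3° × π/180) = 6371 × 0.8660 × 0.3194 ≈ 1760 km.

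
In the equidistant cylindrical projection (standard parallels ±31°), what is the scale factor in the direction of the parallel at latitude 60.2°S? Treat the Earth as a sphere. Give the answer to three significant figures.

1.72

The equidistant cylindrical projection with φ₀ = 31° has h = 1 (meridians true) and k = cos φ₀ / cos φ along parallels.
k = cos 31° / cos 60.2° = 0.8572/0.4970 = 1.725.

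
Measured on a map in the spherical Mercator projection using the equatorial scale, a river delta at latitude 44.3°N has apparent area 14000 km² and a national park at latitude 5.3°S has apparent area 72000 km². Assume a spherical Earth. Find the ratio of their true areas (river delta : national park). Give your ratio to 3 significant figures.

0.100

Since Mercator area scale is 1/cos²φ, the true area equals the apparent area multiplied by cos²φ.
True area of river delta: 14000 × cos²(44.3°) = 14000 × 0.5122 = 7171 km².
True area of national park: 72000 × cos²(5.3°) = 72000 × 0.9915 = 71390 km².
Ratio = 7171 / 71390 ≈ 0.100.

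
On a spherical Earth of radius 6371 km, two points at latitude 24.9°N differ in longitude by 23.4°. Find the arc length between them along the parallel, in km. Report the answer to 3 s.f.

2360 km

Arc length along a parallel = R cos φ · Δλ (with Δλ in radians).
= 6371 × cos 24.9° × (23.4° × π/180) = 6371 × 0.9070 × 0.4084 ≈ 2360 km.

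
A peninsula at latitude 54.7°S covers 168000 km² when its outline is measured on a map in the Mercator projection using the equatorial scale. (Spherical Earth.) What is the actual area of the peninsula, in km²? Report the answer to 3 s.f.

56100 km²

Mercator is conformal, so the point scale is isotropic: h = k = sec φ = 1/cos φ.
Areal scale = k² = sec²φ = 1/cos²(54.7°) = 1/0.5779² = 2.995.
True area = apparent / (areal scale) = 168000 / 2.995 ≈ 56100 km².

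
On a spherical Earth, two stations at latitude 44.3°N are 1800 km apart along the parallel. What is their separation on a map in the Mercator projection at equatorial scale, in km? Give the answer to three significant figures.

For Mercator, h = k = sec φ (a conformal cylindrical projection has a single point scale, 1/cos φ).
Along the parallel, k = sec 44.3° = 1/0.7157 = 1.397.
Map distance = 1800 × 1.397 ≈ 2520 km.

2520 km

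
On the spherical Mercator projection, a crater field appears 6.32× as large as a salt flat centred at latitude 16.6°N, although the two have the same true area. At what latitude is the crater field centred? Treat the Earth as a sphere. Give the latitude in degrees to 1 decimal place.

For equal true areas on Mercator, apparent areas scale as sec²φ, so the ratio is cos²φ₂ / cos²φ₁.
cos²φ₂ / cos²φ₁ = 6.32  ⇒  cos φ₁ = cos 16.6° / √6.32 = 0.9583/2.514 = 0.3812.
φ₁ = arccos(0.3812) ≈ 67.6°.

67.6°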